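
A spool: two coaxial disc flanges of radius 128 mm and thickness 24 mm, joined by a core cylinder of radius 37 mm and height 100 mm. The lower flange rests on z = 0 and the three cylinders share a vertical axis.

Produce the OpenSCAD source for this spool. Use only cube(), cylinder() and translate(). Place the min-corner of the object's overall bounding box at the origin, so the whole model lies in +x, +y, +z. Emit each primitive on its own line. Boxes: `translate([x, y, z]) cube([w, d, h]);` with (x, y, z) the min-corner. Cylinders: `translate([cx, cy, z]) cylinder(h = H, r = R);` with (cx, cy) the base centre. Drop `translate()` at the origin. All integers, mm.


translate([128, 128, 0]) cylinder(h = 24, r = 128);
translate([128, 128, 24]) cylinder(h = 100, r = 37);
translate([128, 128, 124]) cylinder(h = 24, r = 128);


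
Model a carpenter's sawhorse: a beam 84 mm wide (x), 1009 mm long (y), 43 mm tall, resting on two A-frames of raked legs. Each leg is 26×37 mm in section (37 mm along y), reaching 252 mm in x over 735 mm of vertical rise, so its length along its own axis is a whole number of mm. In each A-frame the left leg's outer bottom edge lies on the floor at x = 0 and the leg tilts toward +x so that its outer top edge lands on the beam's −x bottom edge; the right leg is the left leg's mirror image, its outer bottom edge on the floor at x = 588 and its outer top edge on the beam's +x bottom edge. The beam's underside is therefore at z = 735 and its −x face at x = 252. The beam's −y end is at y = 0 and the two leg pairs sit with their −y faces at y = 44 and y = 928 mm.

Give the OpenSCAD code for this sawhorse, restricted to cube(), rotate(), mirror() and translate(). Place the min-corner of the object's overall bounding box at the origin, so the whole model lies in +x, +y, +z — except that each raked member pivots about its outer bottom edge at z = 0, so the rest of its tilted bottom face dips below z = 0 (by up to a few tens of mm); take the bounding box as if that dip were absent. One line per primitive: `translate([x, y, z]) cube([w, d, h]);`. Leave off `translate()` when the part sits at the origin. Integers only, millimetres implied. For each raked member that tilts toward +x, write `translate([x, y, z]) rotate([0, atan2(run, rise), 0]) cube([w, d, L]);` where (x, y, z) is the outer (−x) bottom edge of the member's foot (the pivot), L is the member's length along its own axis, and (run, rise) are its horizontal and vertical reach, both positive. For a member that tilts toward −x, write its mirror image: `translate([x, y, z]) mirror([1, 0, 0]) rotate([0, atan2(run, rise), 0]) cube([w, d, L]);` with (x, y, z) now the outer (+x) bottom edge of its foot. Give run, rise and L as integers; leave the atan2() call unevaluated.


translate([252, 0, 735]) cube([84, 1009, 43]);
translate([0, 44, 0]) rotate([0, atan2(252, 735), 0]) cube([26, 37, 777]);
translate([588, 44, 0]) mirror([1, 0, 0]) rotate([0, atan2(252, 735), 0]) cube([26, 37, 777]);
translate([0, 928, 0]) rotate([0, atan2(252, 735), 0]) cube([26, 37, 777]);
translate([588, 928, 0]) mirror([1, 0, 0]) rotate([0, atan2(252, 735), 0]) cube([26, 37, 777]);


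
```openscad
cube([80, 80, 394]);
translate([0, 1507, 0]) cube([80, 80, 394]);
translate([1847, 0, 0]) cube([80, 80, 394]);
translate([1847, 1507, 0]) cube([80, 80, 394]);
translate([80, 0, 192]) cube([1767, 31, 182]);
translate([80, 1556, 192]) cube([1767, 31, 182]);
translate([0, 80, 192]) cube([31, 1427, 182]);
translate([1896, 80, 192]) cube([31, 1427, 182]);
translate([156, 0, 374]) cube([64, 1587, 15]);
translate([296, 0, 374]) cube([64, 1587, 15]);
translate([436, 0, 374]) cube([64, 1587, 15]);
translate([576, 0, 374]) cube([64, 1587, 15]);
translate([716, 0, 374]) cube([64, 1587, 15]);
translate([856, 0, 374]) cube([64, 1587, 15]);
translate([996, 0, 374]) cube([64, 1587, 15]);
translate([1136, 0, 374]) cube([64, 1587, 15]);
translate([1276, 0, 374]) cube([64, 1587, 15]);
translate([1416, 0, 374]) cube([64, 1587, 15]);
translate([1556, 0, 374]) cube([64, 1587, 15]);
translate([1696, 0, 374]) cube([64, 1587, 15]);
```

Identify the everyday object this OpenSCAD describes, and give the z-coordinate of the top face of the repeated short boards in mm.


A bed frame. The slat-top height is 389 mm.

Four posts, four rails, and a row of slats — a bed frame. Slats sit on the rails at z = 192 + 182 = 374; with slat thickness 15, the top is 389 mm.


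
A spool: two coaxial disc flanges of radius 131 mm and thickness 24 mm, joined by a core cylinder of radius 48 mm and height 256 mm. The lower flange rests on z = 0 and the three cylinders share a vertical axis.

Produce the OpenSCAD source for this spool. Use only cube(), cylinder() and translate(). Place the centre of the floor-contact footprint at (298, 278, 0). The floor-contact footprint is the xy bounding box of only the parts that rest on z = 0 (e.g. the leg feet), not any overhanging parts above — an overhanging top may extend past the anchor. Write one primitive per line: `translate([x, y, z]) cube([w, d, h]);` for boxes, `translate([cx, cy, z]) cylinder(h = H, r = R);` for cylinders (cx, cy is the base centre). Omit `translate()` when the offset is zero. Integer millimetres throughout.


translate([298, 278, 0]) cylinder(h = 24, r = 131);
translate([298, 278, 24]) cylinder(h = 256, r = 48);
translate([298, 278, 280]) cylinder(h = 24, r = 131);


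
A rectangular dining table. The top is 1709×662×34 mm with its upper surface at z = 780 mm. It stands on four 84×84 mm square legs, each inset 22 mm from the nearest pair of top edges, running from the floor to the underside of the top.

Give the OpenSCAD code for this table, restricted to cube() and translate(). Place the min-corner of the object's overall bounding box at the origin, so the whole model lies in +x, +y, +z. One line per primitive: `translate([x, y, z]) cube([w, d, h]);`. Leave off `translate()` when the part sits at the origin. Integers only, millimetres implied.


translate([0, 0, 746]) cube([1709, 662, 34]);
translate([22, 22, 0]) cube([84, 84, 746]);
translate([1603, 22, 0]) cube([84, 84, 746]);
translate([22, 556, 0]) cube([84, 84, 746]);
translate([1603, 556, 0]) cube([84, 84, 746]);


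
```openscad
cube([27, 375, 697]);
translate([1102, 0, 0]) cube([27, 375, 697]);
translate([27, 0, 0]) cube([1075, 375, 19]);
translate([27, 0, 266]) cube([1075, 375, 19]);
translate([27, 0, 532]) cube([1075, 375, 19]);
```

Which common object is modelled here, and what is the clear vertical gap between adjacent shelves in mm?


A bookshelf. The clear shelf gap is 247 mm.

Two tall side panels with 3 horizontal boards between them — a bookshelf. The first two shelf undersides are at z = 0 and z = 266; with shelf thickness 19, the clear gap is 266 − 0 − 19 = 247 mm.


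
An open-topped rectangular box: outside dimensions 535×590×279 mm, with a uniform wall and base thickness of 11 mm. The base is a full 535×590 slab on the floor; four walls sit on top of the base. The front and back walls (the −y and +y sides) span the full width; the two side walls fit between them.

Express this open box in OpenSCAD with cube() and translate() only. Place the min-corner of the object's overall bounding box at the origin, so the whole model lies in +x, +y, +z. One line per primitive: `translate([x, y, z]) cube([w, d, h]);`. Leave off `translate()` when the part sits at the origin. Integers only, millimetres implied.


cube([535, 590, 11]);
translate([0, 0, 11]) cube([535, 11, 268]);
translate([0, 579, 11]) cube([535, 11, 268]);
translate([0, 11, 11]) cube([11, 568, 268]);
translate([524, 11, 11]) cube([11, 568, 268]);


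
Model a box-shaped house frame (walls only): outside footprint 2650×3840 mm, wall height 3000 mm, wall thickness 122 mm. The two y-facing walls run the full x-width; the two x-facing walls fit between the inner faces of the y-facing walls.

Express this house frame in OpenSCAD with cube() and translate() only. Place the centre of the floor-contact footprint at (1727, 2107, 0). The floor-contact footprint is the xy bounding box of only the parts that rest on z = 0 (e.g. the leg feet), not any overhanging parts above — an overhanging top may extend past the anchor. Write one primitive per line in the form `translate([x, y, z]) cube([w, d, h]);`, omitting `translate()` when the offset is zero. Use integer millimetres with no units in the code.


translate([402, 187, 0]) cube([2650, 122, 3000]);
translate([402, 3905, 0]) cube([2650, 122, 3000]);
translate([402, 309, 0]) cube([122, 3596, 3000]);
translate([2930, 309, 0]) cube([122, 3596, 3000]);


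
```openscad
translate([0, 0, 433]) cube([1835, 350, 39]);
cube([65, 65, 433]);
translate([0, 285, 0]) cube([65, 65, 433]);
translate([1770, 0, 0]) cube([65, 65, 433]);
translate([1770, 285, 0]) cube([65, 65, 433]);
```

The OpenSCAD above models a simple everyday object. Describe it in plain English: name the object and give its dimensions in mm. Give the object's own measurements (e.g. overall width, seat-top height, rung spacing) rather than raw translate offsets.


A bench: a 1835×350 mm seat slab, 39 mm thick, top at z = 472 mm, on four 65×65 mm square legs flush with the seat corners and standing on z = 0.


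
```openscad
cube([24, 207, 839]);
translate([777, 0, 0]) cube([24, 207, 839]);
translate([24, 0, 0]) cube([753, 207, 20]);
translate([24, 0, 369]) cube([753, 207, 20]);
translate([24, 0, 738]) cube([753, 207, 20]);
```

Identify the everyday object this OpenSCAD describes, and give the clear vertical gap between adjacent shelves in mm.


A bookshelf. The clear shelf gap is 349 mm.

Two tall side panels with 3 horizontal boards between them — a bookshelf. The first two shelf undersides are at z = 0 and z = 369; with shelf thickness 20, the clear gap is 369 − 0 − 20 = 349 mm.


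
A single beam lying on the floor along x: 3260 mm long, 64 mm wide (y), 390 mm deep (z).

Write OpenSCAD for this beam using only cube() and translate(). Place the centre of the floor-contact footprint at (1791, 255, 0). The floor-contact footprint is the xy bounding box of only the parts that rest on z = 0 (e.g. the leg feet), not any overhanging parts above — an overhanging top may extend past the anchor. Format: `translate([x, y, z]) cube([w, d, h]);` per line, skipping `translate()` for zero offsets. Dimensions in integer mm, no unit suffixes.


translate([161, 223, 0]) cube([3260, 64, 390]);


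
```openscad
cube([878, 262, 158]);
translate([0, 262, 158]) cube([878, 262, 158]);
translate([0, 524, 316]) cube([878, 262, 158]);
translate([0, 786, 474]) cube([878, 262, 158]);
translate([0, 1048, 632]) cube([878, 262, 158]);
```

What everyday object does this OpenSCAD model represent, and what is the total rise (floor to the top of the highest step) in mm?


A staircase. The total rise is 790 mm.

5 identical blocks, each offset up and back from the previous — a staircase. Each step is 158 mm tall and there are 5 of them, so the total rise is 5 × 158 = 790 mm.


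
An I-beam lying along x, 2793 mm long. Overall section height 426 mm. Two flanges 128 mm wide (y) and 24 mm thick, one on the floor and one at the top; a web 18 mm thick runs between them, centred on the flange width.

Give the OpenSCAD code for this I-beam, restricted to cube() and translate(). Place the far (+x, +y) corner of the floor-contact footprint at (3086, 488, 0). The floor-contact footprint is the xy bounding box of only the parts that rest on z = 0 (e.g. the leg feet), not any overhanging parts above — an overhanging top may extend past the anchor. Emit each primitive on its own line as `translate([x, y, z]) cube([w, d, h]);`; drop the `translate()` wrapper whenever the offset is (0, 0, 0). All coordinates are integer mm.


translate([293, 360, 0]) cube([2793, 128, 24]);
translate([293, 415, 24]) cube([2793, 18, 378]);
translate([293, 360, 402]) cube([2793, 128, 24]);


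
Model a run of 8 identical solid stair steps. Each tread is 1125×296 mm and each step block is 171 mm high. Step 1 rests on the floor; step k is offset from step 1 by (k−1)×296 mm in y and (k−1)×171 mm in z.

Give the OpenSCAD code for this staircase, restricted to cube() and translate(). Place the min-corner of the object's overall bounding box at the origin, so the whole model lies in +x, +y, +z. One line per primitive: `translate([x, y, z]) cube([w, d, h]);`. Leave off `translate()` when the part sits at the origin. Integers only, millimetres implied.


cube([1125, 296, 171]);
translate([0, 296, 171]) cube([1125, 296, 171]);
translate([0, 592, 342]) cube([1125, 296, 171]);
translate([0, 888, 513]) cube([1125, 296, 171]);
translate([0, 1184, 684]) cube([1125, 296, 171]);
translate([0, 1480, 855]) cube([1125, 296, 171]);
translate([0, 1776, 1026]) cube([1125, 296, 171]);
translate([0, 2072, 1197]) cube([1125, 296, 171]);


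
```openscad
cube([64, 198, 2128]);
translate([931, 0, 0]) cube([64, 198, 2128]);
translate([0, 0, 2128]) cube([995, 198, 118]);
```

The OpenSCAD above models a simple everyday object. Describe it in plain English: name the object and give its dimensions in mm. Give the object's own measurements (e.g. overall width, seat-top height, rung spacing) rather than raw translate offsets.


A door frame. The clear opening is 867 mm wide and 2128 mm high. Two 64 mm wide jambs, 198 mm deep, stand either side of the opening from the floor to the top of the opening. A 118 mm thick head sits across the top of both jambs, spanning the full outside width of the frame.


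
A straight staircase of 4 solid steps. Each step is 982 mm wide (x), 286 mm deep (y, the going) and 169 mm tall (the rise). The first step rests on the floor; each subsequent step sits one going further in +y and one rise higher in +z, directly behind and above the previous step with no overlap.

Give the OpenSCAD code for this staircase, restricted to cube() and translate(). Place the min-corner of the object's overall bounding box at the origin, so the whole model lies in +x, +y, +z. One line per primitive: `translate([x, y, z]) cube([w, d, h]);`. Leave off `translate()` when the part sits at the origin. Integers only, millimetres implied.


cube([982, 286, 169]);
translate([0, 286, 169]) cube([982, 286, 169]);
translate([0, 572, 338]) cube([982, 286, 169]);
translate([0, 858, 507]) cube([982, 286, 169]);


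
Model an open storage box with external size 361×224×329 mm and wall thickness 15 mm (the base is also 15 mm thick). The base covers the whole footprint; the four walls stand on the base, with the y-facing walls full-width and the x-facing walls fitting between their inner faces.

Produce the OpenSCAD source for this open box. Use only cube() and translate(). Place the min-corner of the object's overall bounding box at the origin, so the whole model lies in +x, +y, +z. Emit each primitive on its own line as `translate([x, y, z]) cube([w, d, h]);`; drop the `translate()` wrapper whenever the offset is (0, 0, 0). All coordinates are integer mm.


cube([361, 224, 15]);
translate([0, 0, 15]) cube([361, 15, 314]);
translate([0, 209, 15]) cube([361, 15, 314]);
translate([0, 15, 15]) cube([15, 194, 314]);
translate([346, 15, 15]) cube([15, 194, 314]);


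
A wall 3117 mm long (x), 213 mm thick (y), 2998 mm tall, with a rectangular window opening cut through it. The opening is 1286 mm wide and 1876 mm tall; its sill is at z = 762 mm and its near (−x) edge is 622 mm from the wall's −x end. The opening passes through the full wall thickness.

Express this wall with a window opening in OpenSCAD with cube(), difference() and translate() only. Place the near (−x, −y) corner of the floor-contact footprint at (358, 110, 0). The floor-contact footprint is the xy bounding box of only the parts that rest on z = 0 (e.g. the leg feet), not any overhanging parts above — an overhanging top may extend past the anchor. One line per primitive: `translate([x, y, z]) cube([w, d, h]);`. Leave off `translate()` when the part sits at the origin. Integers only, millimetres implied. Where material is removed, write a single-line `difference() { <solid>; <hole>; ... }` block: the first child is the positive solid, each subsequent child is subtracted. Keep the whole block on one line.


difference() { translate([358, 110, 0]) cube([3117, 213, 2998]); translate([980, 110, 762]) cube([1286, 213, 1876]); }


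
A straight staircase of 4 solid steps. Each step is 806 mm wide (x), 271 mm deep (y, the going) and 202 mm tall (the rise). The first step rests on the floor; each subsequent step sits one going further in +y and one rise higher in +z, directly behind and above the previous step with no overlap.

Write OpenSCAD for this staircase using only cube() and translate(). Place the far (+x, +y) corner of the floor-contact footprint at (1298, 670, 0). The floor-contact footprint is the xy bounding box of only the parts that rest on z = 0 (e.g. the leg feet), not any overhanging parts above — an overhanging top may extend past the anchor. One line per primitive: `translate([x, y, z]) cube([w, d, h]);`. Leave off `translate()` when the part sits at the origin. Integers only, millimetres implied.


translate([492, 399, 0]) cube([806, 271, 202]);
translate([492, 670, 202]) cube([806, 271, 202]);
translate([492, 941, 404]) cube([806, 271, 202]);
translate([492, 1212, 606]) cube([806, 271, 202]);


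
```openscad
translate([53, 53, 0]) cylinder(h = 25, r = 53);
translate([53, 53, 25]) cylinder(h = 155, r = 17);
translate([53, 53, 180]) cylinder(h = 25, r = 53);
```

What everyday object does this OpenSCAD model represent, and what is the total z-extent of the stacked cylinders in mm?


A spool. The overall height is 205 mm.

Three coaxial cylinders, large–small–large — a spool. Two 25 mm flanges and a 155 mm core give 25 + 155 + 25 = 205 mm.


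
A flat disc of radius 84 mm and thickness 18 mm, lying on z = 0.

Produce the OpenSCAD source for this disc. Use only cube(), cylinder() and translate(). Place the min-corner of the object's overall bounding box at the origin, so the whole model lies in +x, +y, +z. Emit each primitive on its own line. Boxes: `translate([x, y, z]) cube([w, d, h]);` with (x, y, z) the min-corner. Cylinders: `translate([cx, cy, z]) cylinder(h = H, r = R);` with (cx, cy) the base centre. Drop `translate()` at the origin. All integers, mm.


translate([84, 84, 0]) cylinder(h = 18, r = 84);


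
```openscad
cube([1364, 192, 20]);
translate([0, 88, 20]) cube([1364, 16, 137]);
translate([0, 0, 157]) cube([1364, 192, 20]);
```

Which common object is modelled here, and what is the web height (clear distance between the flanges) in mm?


An I-beam. The web height is 137 mm.

Two wide flanges with a thin centred web — an I-beam. Overall 177 mm minus two 20 mm flanges gives a web of 177 − 2·20 = 137 mm.


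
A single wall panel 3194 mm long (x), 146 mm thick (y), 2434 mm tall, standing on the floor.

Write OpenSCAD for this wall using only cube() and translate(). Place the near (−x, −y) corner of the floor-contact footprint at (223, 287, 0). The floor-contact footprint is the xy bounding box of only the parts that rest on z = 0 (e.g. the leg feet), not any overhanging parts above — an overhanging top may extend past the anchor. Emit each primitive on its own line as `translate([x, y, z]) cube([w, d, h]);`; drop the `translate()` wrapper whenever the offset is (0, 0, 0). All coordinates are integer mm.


translate([223, 287, 0]) cube([3194, 146, 2434]);


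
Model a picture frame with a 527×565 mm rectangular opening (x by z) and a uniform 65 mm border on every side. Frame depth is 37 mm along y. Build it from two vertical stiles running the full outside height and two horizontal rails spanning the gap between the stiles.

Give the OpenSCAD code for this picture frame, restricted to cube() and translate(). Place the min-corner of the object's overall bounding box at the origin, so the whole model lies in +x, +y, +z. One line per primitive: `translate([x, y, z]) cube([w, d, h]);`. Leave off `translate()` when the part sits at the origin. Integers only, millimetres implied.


cube([65, 37, 695]);
translate([592, 0, 0]) cube([65, 37, 695]);
translate([65, 0, 0]) cube([527, 37, 65]);
translate([65, 0, 630]) cube([527, 37, 65]);


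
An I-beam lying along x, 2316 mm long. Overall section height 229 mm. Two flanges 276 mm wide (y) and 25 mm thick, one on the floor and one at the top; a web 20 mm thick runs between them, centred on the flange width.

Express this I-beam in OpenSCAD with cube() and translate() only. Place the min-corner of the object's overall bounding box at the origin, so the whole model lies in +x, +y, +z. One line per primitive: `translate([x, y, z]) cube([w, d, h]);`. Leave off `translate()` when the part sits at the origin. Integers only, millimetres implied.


cube([2316, 276, 25]);
translate([0, 128, 25]) cube([2316, 20, 179]);
translate([0, 0, 204]) cube([2316, 276, 25]);


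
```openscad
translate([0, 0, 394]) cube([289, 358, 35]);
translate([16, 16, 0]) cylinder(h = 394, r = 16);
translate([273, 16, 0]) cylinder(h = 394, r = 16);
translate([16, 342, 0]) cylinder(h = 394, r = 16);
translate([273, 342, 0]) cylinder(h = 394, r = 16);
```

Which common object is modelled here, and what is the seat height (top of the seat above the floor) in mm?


A stool. The seat height is 429 mm.

A 289×358×35 slab at z = 394 on four corner cylinders — a stool. The seat top is 394 + 35 = 429 mm.


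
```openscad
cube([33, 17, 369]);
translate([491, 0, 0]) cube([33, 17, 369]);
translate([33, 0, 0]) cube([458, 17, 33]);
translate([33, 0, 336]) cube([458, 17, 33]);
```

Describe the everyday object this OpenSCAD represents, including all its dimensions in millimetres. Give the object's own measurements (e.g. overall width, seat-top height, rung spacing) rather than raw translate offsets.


A rectangular picture frame lying in the x–z plane (depth along y). The opening is 458 mm wide (x) by 303 mm tall (z), surrounded by a border 33 mm wide on all four sides. The frame is 17 mm deep and is made of two full-height vertical stiles with two horizontal rails fitted between them.


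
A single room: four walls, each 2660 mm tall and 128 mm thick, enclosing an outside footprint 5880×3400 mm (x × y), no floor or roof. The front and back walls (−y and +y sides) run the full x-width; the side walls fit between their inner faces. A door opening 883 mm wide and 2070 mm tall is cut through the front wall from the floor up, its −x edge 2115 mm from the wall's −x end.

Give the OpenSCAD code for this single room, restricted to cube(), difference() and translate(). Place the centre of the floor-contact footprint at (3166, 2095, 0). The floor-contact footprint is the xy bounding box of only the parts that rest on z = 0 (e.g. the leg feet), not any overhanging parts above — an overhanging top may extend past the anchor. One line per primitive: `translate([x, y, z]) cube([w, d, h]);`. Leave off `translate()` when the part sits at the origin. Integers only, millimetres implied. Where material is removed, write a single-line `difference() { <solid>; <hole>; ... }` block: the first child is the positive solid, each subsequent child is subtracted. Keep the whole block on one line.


difference() { translate([226, 395, 0]) cube([5880, 128, 2660]); translate([2341, 395, 0]) cube([883, 128, 2070]); }
translate([226, 3667, 0]) cube([5880, 128, 2660]);
translate([226, 523, 0]) cube([128, 3144, 2660]);
translate([5978, 523, 0]) cube([128, 3144, 2660]);


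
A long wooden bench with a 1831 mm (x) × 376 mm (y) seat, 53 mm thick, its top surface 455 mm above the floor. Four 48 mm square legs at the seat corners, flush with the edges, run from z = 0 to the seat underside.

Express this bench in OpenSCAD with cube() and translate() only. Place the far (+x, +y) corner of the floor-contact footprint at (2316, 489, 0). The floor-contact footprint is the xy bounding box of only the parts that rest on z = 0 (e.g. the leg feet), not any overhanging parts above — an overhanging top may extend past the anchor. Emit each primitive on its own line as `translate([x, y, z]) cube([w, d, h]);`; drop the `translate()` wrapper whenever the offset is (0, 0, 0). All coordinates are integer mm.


translate([485, 113, 402]) cube([1831, 376, 53]);
translate([485, 113, 0]) cube([48, 48, 402]);
translate([485, 441, 0]) cube([48, 48, 402]);
translate([2268, 113, 0]) cube([48, 48, 402]);
translate([2268, 441, 0]) cube([48, 48, 402]);


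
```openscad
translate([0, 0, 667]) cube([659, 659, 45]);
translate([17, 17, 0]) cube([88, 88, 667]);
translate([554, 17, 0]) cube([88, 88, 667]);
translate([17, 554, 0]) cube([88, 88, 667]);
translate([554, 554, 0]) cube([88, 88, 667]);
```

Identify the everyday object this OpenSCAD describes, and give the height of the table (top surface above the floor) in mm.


A table. The table height is 712 mm.

A 659×659×45 slab sits at z = 667 on four 88 mm square posts — a table. The top surface is at 667 + 45 = 712 mm.


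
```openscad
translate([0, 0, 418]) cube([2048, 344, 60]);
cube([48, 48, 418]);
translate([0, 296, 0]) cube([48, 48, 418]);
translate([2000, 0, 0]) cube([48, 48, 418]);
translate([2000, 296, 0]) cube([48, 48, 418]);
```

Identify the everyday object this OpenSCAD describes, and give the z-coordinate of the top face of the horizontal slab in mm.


A bench. The seat-top height is 478 mm.

A long slab on four corner posts — a bench. The slab sits at z = 418 with thickness 60, so the top is 418 + 60 = 478 mm.


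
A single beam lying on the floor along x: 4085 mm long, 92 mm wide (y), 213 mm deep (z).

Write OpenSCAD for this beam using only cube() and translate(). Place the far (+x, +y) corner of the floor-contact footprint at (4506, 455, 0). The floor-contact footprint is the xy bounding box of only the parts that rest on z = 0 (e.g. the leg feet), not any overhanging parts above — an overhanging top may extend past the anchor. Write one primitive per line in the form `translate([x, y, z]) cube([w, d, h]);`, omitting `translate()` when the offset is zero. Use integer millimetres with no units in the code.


translate([421, 363, 0]) cube([4085, 92, 213]);


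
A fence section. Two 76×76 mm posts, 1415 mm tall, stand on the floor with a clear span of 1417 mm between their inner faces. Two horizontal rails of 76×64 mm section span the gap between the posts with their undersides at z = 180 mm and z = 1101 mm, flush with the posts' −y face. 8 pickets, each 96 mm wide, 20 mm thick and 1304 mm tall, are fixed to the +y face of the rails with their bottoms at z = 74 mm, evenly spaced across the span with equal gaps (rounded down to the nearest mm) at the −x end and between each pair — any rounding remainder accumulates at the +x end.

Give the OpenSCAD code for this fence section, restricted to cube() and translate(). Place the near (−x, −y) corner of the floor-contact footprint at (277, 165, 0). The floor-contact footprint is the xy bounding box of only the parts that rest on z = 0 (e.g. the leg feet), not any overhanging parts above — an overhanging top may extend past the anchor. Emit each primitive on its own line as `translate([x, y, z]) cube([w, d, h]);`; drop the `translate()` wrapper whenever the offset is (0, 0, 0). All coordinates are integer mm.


translate([277, 165, 0]) cube([76, 76, 1415]);
translate([1770, 165, 0]) cube([76, 76, 1415]);
translate([353, 165, 180]) cube([1417, 76, 64]);
translate([353, 165, 1101]) cube([1417, 76, 64]);
translate([425, 241, 74]) cube([96, 20, 1304]);
translate([593, 241, 74]) cube([96, 20, 1304]);
translate([761, 241, 74]) cube([96, 20, 1304]);
translate([929, 241, 74]) cube([96, 20, 1304]);
translate([1097, 241, 74]) cube([96, 20, 1304]);
translate([1265, 241, 74]) cube([96, 20, 1304]);
translate([1433, 241, 74]) cube([96, 20, 1304]);
translate([1601, 241, 74]) cube([96, 20, 1304]);


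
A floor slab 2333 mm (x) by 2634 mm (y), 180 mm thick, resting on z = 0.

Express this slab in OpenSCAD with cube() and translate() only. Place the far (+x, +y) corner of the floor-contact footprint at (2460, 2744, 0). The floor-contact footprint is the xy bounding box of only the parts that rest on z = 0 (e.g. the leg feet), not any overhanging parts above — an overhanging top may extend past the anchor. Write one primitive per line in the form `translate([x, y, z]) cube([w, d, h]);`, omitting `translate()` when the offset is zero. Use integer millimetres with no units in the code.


translate([127, 110, 0]) cube([2333, 2634, 180]);


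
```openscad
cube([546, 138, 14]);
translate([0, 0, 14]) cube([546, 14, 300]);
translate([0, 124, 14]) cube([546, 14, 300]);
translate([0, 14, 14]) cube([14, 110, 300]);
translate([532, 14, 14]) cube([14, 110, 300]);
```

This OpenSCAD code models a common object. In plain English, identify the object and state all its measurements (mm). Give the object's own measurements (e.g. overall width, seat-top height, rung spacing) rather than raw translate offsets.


An open-topped rectangular box: outside dimensions 546×138×314 mm, with a uniform wall and base thickness of 14 mm. The base is a full 546×138 slab on the floor; four walls sit on top of the base. The front and back walls (the −y and +y sides) span the full width; the two side walls fit between them.


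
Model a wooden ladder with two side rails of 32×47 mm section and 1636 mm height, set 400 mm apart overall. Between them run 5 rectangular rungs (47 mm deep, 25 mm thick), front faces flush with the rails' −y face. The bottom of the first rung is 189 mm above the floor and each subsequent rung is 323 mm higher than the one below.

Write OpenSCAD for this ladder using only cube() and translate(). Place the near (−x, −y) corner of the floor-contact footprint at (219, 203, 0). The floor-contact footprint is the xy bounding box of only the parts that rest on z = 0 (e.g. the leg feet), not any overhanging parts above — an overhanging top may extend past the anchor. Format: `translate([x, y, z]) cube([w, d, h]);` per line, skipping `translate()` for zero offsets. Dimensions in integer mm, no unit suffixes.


translate([219, 203, 0]) cube([32, 47, 1636]);
translate([587, 203, 0]) cube([32, 47, 1636]);
translate([251, 203, 189]) cube([336, 47, 25]);
translate([251, 203, 512]) cube([336, 47, 25]);
translate([251, 203, 835]) cube([336, 47, 25]);
translate([251, 203, 1158]) cube([336, 47, 25]);
translate([251, 203, 1481]) cube([336, 47, 25]);


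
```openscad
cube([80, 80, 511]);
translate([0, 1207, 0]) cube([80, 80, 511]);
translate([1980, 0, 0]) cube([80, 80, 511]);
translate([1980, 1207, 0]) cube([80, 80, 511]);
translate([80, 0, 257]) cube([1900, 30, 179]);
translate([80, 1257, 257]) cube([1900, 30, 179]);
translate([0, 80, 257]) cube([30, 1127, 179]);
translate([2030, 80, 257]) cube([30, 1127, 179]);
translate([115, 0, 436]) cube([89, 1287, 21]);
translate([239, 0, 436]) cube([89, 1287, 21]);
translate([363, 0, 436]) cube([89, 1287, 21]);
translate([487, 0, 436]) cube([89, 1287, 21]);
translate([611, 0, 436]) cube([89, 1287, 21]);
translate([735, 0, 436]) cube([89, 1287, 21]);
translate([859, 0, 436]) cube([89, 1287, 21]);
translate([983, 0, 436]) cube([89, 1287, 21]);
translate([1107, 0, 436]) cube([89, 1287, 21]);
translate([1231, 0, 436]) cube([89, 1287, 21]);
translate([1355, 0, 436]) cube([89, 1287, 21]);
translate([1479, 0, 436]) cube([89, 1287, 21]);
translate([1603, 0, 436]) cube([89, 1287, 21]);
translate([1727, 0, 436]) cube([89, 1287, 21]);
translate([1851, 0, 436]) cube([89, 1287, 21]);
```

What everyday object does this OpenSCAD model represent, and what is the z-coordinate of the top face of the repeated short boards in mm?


A bed frame. The slat-top height is 457 mm.

Four posts, four rails, and a row of slats — a bed frame. Slats sit on the rails at z = 257 + 179 = 436; with slat thickness 21, the top is 457 mm.


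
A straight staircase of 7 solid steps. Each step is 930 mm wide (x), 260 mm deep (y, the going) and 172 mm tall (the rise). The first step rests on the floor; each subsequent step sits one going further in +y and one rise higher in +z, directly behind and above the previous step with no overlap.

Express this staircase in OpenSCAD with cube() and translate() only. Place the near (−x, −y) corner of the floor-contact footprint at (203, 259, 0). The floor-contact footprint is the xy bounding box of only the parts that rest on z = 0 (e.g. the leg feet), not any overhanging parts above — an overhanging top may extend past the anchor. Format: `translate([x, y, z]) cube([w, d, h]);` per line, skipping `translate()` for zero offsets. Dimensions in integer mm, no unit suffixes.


translate([203, 259, 0]) cube([930, 260, 172]);
translate([203, 519, 172]) cube([930, 260, 172]);
translate([203, 779, 344]) cube([930, 260, 172]);
translate([203, 1039, 516]) cube([930, 260, 172]);
translate([203, 1299, 688]) cube([930, 260, 172]);
translate([203, 1559, 860]) cube([930, 260, 172]);
translate([203, 1819, 1032]) cube([930, 260, 172]);


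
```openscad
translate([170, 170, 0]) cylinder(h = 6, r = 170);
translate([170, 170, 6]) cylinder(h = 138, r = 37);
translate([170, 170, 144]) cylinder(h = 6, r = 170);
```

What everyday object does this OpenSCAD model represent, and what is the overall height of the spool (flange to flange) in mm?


A spool. The overall height is 150 mm.

Three coaxial cylinders, large–small–large — a spool. Two 6 mm flanges and a 138 mm core give 6 + 138 + 6 = 150 mm.


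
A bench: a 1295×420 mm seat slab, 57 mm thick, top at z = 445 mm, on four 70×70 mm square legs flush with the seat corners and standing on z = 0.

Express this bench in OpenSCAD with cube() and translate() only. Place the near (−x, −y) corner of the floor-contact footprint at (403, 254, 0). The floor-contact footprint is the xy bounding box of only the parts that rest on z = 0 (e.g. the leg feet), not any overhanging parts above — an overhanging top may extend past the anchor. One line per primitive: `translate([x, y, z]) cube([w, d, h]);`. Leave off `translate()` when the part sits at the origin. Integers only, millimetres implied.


translate([403, 254, 388]) cube([1295, 420, 57]);
translate([403, 254, 0]) cube([70, 70, 388]);
translate([403, 604, 0]) cube([70, 70, 388]);
translate([1628, 254, 0]) cube([70, 70, 388]);
translate([1628, 604, 0]) cube([70, 70, 388]);


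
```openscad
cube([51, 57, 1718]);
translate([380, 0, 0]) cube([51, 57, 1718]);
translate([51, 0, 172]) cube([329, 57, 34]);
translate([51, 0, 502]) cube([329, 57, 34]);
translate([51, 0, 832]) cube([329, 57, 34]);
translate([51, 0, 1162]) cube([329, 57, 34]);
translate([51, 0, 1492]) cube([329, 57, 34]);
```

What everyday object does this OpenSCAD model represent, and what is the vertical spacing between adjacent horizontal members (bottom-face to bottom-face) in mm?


A ladder. The rung spacing is 330 mm.

Two tall 51×57 posts with 5 short bars between them — a ladder. Adjacent rungs sit at z = 172 and z = 502, so the spacing is 502 − 172 = 330 mm.


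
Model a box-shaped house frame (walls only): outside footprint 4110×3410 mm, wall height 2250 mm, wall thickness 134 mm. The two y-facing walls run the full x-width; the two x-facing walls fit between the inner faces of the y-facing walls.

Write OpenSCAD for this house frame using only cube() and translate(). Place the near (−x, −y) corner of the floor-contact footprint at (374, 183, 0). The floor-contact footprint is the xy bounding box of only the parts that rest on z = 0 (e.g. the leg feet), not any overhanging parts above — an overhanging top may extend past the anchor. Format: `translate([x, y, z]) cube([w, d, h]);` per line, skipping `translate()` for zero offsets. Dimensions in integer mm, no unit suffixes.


translate([374, 183, 0]) cube([4110, 134, 2250]);
translate([374, 3459, 0]) cube([4110, 134, 2250]);
translate([374, 317, 0]) cube([134, 3142, 2250]);
translate([4350, 317, 0]) cube([134, 3142, 2250]);


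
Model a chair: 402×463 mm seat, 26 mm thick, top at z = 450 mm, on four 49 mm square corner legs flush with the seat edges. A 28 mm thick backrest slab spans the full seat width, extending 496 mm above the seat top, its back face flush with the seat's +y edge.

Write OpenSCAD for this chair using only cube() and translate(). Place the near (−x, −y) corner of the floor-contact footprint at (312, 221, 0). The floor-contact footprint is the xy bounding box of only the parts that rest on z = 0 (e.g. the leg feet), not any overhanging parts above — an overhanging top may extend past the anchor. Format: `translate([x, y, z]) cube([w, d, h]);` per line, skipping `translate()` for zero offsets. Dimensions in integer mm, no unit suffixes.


// leg_h = 450 - 26 = 424
translate([312, 221, 424]) cube([402, 463, 26]);
translate([312, 221, 0]) cube([49, 49, 424]);
translate([665, 221, 0]) cube([49, 49, 424]);
translate([312, 635, 0]) cube([49, 49, 424]);
translate([665, 635, 0]) cube([49, 49, 424]);
translate([312, 656, 450]) cube([402, 28, 496]);


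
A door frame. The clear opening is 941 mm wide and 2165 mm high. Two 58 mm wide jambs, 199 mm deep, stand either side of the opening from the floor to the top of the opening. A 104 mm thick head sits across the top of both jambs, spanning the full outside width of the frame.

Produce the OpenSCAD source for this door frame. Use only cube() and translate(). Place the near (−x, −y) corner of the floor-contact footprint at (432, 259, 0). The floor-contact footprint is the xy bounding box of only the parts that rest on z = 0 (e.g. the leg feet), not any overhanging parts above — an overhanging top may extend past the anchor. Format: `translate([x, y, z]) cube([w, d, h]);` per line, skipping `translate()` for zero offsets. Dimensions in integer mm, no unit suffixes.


translate([432, 259, 0]) cube([58, 199, 2165]);
translate([1431, 259, 0]) cube([58, 199, 2165]);
translate([432, 259, 2165]) cube([1057, 199, 104]);


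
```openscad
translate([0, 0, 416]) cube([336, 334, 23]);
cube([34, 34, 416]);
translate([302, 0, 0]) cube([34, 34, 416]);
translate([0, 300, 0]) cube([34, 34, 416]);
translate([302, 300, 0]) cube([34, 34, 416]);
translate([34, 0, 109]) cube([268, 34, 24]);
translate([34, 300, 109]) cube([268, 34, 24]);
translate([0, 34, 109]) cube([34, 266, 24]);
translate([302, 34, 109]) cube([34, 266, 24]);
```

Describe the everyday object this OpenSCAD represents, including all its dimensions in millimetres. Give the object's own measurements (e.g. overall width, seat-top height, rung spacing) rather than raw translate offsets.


A four-legged stool. The seat is a 336×334×23 mm slab whose top surface is at z = 439 mm; four square legs, each 34×34 mm in cross-section, run from the floor (z = 0) to the underside of the seat, each flush with a corner of the seat. Four stretchers, 34 mm wide and 24 mm tall, connect adjacent legs with their undersides at z = 109 mm, each running between the inner faces of the legs it joins and aligned with the legs' outer faces on the other axis.


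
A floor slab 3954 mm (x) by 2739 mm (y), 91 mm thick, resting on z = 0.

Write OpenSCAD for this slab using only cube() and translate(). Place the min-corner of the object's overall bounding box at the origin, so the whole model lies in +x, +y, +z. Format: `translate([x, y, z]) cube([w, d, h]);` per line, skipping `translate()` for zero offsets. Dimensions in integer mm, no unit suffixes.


cube([3954, 2739, 91]);


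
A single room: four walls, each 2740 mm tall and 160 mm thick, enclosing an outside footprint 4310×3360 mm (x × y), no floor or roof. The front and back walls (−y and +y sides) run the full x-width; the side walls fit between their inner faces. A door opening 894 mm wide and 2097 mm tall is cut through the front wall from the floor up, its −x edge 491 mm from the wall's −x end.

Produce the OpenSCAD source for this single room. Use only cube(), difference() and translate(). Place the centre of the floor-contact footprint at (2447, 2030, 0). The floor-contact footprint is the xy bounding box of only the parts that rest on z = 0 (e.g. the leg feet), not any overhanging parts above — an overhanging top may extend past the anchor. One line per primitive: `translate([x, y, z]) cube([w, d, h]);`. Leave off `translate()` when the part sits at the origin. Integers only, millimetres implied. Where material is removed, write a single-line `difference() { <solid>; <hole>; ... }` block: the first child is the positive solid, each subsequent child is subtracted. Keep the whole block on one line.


difference() { translate([292, 350, 0]) cube([4310, 160, 2740]); translate([783, 350, 0]) cube([894, 160, 2097]); }
translate([292, 3550, 0]) cube([4310, 160, 2740]);
translate([292, 510, 0]) cube([160, 3040, 2740]);
translate([4442, 510, 0]) cube([160, 3040, 2740]);
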